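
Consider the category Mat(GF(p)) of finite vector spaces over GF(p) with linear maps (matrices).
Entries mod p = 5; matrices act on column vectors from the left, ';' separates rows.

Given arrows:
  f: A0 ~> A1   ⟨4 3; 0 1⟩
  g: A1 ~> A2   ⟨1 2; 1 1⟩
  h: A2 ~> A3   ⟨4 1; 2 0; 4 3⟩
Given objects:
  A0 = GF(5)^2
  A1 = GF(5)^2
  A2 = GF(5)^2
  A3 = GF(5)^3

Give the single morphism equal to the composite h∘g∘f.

  e0=⟨1,0⟩ f~>⟨4,0⟩ g~>⟨4,4⟩ h~>⟨0,3,3⟩
  e1=⟨0,1⟩ f~>⟨3,1⟩ g~>⟨0,4⟩ h~>⟨4,0,2⟩
result: ⟨0 4; 3 0; 3 2⟩

Answer: ⟨0 4; 3 0; 3 2⟩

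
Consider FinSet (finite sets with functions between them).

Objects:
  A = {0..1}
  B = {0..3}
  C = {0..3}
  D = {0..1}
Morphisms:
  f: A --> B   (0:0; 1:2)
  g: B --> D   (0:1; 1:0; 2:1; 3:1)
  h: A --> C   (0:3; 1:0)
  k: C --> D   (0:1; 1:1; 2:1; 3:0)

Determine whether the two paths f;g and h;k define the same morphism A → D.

Answer: DOES NOT COMMUTE

Derivation:
1) trace f;g:
  0 f-->0 g-->1
  1 f-->2 g-->1
  result₁ = (0:1; 1:1)
2) trace h;k:
  0 h-->3 k-->0
  1 h-->0 k-->1
  result₂ = (0:0; 1:1)
Equal? NO — does not commute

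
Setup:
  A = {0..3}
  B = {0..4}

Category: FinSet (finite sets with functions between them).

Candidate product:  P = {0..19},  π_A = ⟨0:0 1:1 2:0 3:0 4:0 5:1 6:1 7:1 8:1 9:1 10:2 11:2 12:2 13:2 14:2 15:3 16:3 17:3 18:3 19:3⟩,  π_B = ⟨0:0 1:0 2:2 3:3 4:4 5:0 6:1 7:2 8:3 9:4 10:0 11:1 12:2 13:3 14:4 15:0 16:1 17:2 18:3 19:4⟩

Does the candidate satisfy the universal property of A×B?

Answer: NOT A VALID PRODUCT — duplicate pair at indices 5,1

Trace:
|A|·|B| = 4·5 = 20;  |P| = 20
Check the pairing map k ↦ (π_A(k), π_B(k)):
  0 : (0,0)
  1 : (1,0)
  2 : (0,2)
  3 : (0,3)
  4 : (0,4)
  5 : (1,0)  ✗ repeats pair of k=1
  6 : (1,1)
  7 : (1,2)
  8 : (1,3)
  9 : (1,4)
  10 : (2,0)
  11 : (2,1)
  12 : (2,2)
  13 : (2,3)
  14 : (2,4)
  15 : (3,0)
  16 : (3,1)
  17 : (3,2)
  18 : (3,3)
  19 : (3,4)
distinct pairs in image: 19 / 20 needed
  → (1,0) hit at k=1 and k=5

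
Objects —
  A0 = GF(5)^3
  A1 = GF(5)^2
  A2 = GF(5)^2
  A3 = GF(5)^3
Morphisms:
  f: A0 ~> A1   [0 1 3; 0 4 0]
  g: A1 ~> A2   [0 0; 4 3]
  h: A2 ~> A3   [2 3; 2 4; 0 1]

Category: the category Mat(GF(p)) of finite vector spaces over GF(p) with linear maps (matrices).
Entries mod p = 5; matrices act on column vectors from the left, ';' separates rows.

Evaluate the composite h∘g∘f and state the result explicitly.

Answer: [0 3 1; 0 4 3; 0 1 2]

Work:
  e0=[1,0,0] f~>[0,0] g~>[0,0] h~>[0,0,0]
  e1=[0,1,0] f~>[1,4] g~>[0,1] h~>[3,4,1]
  e2=[0,0,1] f~>[3,0] g~>[0,2] h~>[1,3,2]
result: [0 3 1; 0 4 3; 0 1 2]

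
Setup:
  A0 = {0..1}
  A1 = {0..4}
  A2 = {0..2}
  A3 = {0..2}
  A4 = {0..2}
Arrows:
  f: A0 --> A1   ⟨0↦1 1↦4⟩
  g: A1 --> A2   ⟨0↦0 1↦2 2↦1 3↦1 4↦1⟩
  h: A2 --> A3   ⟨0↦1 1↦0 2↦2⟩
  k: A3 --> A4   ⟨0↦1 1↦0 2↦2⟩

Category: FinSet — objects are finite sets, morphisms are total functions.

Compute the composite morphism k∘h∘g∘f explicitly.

  0 f-->1 g-->2 h-->2 k-->2
  1 f-->4 g-->1 h-->0 k-->1
composite: ⟨0↦2 1↦1⟩

Answer: ⟨0↦2 1↦1⟩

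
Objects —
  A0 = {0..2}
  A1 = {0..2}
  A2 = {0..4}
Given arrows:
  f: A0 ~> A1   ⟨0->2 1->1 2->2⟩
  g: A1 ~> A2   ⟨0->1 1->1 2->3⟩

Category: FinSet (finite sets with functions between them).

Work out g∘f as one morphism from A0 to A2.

  0 f~>2 g~>3
  1 f~>1 g~>1
  2 f~>2 g~>3
composite: ⟨0->3 1->1 2->3⟩

Answer: ⟨0->3 1->1 2->3⟩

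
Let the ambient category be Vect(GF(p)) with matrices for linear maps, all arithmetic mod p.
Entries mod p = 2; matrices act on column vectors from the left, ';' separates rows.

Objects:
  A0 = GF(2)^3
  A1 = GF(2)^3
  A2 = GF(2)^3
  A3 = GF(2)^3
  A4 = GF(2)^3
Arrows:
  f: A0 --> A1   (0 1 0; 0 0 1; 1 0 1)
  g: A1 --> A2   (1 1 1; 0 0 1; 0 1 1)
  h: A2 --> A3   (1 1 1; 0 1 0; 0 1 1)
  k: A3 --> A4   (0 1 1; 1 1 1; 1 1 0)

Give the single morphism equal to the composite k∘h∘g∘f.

  e0=⟨1,0,0⟩ f-->⟨0,0,1⟩ g-->⟨1,1,1⟩ h-->⟨1,1,0⟩ k-->⟨1,0,0⟩
  e1=⟨0,1,0⟩ f-->⟨1,0,0⟩ g-->⟨1,0,0⟩ h-->⟨1,0,0⟩ k-->⟨0,1,1⟩
  e2=⟨0,0,1⟩ f-->⟨0,1,1⟩ g-->⟨0,1,0⟩ h-->⟨1,1,1⟩ k-->⟨0,1,0⟩
result: (1 0 0; 0 1 1; 0 1 0)

Answer: (1 0 0; 0 1 1; 0 1 0)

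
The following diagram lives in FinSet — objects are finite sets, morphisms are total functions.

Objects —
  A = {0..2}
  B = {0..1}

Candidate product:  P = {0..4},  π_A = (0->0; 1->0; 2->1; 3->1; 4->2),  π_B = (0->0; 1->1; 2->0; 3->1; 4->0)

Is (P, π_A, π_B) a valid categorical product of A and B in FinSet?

|A|·|B| = 3·2 = 6;  |P| = 5
  → cardinalities differ; no bijection possible.

Answer: NOT A VALID PRODUCT — |P|=5 ≠ |A|·|B|=6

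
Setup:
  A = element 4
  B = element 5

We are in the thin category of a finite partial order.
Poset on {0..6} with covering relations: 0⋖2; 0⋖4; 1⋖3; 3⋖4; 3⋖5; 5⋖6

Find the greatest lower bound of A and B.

Lower bounds of A=4 and B=5: {1,3}
  1 ≤ 3
  3 ≤ 3
glb = 3

Answer: A∧B = 3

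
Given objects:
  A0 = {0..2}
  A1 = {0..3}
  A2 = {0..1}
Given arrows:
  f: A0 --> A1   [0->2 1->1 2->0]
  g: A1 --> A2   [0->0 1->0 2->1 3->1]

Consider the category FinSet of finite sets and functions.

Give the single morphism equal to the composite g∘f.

  0 f-->2 g-->1
  1 f-->1 g-->0
  2 f-->0 g-->0
⟦path⟧: [0->1 1->0 2->0]

Answer: [0->1 1->0 2->0]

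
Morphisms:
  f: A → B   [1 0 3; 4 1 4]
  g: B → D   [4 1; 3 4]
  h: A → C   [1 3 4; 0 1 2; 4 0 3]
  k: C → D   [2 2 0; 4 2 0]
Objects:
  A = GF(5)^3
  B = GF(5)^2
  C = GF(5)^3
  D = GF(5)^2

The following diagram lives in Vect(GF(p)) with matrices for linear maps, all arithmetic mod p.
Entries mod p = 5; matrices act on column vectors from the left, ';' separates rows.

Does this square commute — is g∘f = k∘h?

Path 1 = f;g:
  e0=[1,0,0] f→[1,4] g→[3,4]
  e1=[0,1,0] f→[0,1] g→[1,4]
  e2=[0,0,1] f→[3,4] g→[1,0]
  composite₁ = [3 1 1; 4 4 0]
Path 2 = h;k:
  e0=[1,0,0] h→[1,0,4] k→[2,4]
  e1=[0,1,0] h→[3,1,0] k→[3,4]
  e2=[0,0,1] h→[4,2,3] k→[2,0]
  composite₂ = [2 3 2; 4 4 0]
Equal? NO — does not commute

Answer: DOES NOT COMMUTE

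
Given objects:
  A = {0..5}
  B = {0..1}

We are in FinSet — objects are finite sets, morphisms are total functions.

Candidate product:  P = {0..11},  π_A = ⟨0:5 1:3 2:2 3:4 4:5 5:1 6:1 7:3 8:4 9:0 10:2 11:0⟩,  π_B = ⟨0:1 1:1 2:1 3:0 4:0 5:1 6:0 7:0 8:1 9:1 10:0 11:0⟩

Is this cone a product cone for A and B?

|A|·|B| = 6·2 = 12;  |P| = 12
Check the pairing map k ↦ (π_A(k), π_B(k)):
  0 : (5,1)
  1 : (3,1)
  2 : (2,1)
  3 : (4,0)
  4 : (5,0)
  5 : (1,1)
  6 : (1,0)
  7 : (3,0)
  8 : (4,1)
  9 : (0,1)
  10 : (2,0)
  11 : (0,0)
distinct pairs in image: 12 / 12 needed
  → bijection onto A×B; projections well-typed.

Answer: VALID PRODUCT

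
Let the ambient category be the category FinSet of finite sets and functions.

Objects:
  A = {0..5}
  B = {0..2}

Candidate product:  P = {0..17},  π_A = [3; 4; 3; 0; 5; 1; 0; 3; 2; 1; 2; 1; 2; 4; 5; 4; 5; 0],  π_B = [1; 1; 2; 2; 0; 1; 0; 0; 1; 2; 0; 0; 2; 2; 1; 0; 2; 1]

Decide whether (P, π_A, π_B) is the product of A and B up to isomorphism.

Answer: VALID PRODUCT

Work:
|A|·|B| = 6·3 = 18;  |P| = 18
Check the pairing map k ↦ (π_A(k), π_B(k)):
  0 ↦ (3,1)
  1 ↦ (4,1)
  2 ↦ (3,2)
  3 ↦ (0,2)
  4 ↦ (5,0)
  5 ↦ (1,1)
  6 ↦ (0,0)
  7 ↦ (3,0)
  8 ↦ (2,1)
  9 ↦ (1,2)
  10 ↦ (2,0)
  11 ↦ (1,0)
  12 ↦ (2,2)
  13 ↦ (4,2)
  14 ↦ (5,1)
  15 ↦ (4,0)
  16 ↦ (5,2)
  17 ↦ (0,1)
distinct pairs in image: 18 / 18 needed
  → bijection onto A×B; projections well-typed.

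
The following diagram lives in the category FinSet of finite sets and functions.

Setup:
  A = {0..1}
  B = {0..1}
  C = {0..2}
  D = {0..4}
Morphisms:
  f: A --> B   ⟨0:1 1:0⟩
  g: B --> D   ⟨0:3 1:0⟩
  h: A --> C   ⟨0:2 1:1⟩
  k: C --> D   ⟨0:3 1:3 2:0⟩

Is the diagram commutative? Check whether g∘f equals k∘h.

Along f;g (path 1):
  0 f-->1 g-->0
  1 f-->0 g-->3
  composite₁ = ⟨0:0 1:3⟩
Along h;k (path 2):
  0 h-->2 k-->0
  1 h-->1 k-->3
  composite₂ = ⟨0:0 1:3⟩
Equal? same morphism ✓

Answer: COMMUTES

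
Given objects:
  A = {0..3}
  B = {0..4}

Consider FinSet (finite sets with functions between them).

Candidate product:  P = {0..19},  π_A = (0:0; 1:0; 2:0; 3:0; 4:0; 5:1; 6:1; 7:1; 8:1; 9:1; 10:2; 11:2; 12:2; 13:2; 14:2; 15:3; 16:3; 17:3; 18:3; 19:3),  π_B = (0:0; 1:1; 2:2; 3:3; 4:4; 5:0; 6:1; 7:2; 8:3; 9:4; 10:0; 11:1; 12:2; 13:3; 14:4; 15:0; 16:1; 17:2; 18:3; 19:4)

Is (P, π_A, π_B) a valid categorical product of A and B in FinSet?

Answer: VALID PRODUCT

Derivation:
|A|·|B| = 4·5 = 20;  |P| = 20
Check the pairing map k ↦ (π_A(k), π_B(k)):
  0 : (0,0)
  1 : (0,1)
  2 : (0,2)
  3 : (0,3)
  4 : (0,4)
  5 : (1,0)
  6 : (1,1)
  7 : (1,2)
  8 : (1,3)
  9 : (1,4)
  10 : (2,0)
  11 : (2,1)
  12 : (2,2)
  13 : (2,3)
  14 : (2,4)
  15 : (3,0)
  16 : (3,1)
  17 : (3,2)
  18 : (3,3)
  19 : (3,4)
distinct pairs in image: 20 / 20 needed
  → bijection onto A×B; projections well-typed.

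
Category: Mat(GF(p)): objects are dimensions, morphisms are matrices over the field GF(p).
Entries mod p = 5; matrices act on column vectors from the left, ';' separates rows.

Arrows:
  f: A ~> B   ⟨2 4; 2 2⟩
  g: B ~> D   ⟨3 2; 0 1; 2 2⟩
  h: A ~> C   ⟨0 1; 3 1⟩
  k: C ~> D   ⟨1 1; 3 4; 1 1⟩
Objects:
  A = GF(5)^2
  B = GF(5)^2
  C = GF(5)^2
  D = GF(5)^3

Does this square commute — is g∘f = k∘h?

1) trace f;g:
  e0=[1,0] f~>[2,2] g~>[0,2,3]
  e1=[0,1] f~>[4,2] g~>[1,2,2]
  composite₁ = ⟨0 1; 2 2; 3 2⟩
2) trace h;k:
  e0=[1,0] h~>[0,3] k~>[3,2,3]
  e1=[0,1] h~>[1,1] k~>[2,2,2]
  composite₂ = ⟨3 2; 2 2; 3 2⟩
Equal? differ; not commutative

Answer: DOES NOT COMMUTE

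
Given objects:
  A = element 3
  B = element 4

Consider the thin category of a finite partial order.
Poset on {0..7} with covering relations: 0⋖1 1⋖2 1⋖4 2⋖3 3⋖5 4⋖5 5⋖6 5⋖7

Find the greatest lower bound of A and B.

Answer: A∧B = 1

Work:
Common predecessors of 3,4: {0,1}
  0 ⊑ 1
  1 ⊑ 1
glb = 1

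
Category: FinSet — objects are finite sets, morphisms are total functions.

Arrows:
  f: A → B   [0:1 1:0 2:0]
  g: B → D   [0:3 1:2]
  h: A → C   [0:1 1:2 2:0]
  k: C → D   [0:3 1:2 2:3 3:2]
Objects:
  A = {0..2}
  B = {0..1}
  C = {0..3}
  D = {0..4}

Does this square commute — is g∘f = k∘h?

Path 1 = f;g:
  0 f→1 g→2
  1 f→0 g→3
  2 f→0 g→3
  composite₁ = [0:2 1:3 2:3]
Path 2 = h;k:
  0 h→1 k→2
  1 h→2 k→3
  2 h→0 k→3
  composite₂ = [0:2 1:3 2:3]
Equal? YES — commutes

Answer: COMMUTES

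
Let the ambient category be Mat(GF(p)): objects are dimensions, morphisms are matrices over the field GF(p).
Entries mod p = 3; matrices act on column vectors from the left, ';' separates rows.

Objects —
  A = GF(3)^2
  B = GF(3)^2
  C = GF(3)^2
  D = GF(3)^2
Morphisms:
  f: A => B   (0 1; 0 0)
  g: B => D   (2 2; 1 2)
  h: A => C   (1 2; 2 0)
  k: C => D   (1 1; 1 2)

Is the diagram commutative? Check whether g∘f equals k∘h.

Answer: DOES NOT COMMUTE

Trace:
Path 1 = f;g:
  e0=⟨1,0⟩ f=>⟨0,0⟩ g=>⟨0,0⟩
  e1=⟨0,1⟩ f=>⟨1,0⟩ g=>⟨2,1⟩
  composite₁ = (0 2; 0 1)
Path 2 = h;k:
  e0=⟨1,0⟩ h=>⟨1,2⟩ k=>⟨0,2⟩
  e1=⟨0,1⟩ h=>⟨2,0⟩ k=>⟨2,2⟩
  composite₂ = (0 2; 2 2)
Equal? distinct morphisms ✗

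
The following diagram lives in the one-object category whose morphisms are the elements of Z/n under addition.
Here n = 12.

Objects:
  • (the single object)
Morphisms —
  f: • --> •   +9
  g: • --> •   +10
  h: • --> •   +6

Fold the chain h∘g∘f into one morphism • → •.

Answer: +1

Trace:
  0 +9≡9 +10≡7 +6≡1  (mod 12)
composite: +1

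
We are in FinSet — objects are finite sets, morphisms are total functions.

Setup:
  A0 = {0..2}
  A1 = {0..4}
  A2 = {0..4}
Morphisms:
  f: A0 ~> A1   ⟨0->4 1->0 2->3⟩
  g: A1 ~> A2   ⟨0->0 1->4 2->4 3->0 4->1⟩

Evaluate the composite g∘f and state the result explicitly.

Answer: ⟨0->1 1->0 2->0⟩

Work:
  0 f~>4 g~>1
  1 f~>0 g~>0
  2 f~>3 g~>0
composite: ⟨0->1 1->0 2->0⟩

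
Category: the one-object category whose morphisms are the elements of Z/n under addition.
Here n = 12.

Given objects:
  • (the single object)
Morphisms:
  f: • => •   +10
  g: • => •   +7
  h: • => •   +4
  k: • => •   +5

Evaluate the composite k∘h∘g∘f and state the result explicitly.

  0 +10≡10 +7≡5 +4≡9 +5≡2  (mod 12)
result: +2

Answer: +2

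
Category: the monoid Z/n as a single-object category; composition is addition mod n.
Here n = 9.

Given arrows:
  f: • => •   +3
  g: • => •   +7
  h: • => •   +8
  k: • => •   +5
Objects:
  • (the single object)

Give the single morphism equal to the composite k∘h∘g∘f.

  0 +3≡3 +7≡1 +8≡0 +5≡5  (mod 9)
⟦path⟧: +5

Answer: +5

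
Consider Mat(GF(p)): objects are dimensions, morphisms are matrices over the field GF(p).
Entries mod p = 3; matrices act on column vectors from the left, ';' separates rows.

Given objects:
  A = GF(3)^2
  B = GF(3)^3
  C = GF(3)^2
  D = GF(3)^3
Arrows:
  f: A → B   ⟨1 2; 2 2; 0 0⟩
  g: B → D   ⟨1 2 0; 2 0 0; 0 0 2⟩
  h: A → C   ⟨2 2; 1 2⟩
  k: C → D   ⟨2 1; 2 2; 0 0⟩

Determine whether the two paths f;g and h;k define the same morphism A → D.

Along f;g (path 1):
  e0=[1,0] f→[1,2,0] g→[2,2,0]
  e1=[0,1] f→[2,2,0] g→[0,1,0]
  composite₁ = ⟨2 0; 2 1; 0 0⟩
Along h;k (path 2):
  e0=[1,0] h→[2,1] k→[2,0,0]
  e1=[0,1] h→[2,2] k→[0,2,0]
  composite₂ = ⟨2 0; 0 2; 0 0⟩
Equal? distinct morphisms ✗

Answer: DOES NOT COMMUTE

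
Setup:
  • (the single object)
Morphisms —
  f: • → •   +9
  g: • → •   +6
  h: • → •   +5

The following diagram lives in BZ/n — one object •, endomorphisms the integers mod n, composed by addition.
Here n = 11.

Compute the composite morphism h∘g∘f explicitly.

  0 +9≡9 +6≡4 +5≡9  (mod 11)
composite: +9

Answer: +9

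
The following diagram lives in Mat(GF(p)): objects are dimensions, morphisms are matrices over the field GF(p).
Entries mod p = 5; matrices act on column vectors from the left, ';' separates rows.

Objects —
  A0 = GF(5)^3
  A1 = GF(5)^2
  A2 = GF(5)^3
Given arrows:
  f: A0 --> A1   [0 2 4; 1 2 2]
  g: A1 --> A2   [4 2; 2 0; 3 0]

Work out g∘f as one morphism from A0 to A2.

Answer: [2 2 0; 0 4 3; 0 1 2]

Derivation:
  e0=[1,0,0] f-->[0,1] g-->[2,0,0]
  e1=[0,1,0] f-->[2,2] g-->[2,4,1]
  e2=[0,0,1] f-->[4,2] g-->[0,3,2]
composite: [2 2 0; 0 4 3; 0 1 2]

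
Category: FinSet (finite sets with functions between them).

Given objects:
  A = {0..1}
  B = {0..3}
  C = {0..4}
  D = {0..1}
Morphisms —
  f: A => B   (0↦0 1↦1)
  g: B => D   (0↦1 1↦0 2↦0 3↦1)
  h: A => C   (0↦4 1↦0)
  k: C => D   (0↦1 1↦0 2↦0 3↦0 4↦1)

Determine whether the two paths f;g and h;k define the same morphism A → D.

Along f;g (path 1):
  0 f=>0 g=>1
  1 f=>1 g=>0
  result₁ = (0↦1 1↦0)
Along h;k (path 2):
  0 h=>4 k=>1
  1 h=>0 k=>1
  result₂ = (0↦1 1↦1)
Equal? differ; not commutative

Answer: DOES NOT COMMUTE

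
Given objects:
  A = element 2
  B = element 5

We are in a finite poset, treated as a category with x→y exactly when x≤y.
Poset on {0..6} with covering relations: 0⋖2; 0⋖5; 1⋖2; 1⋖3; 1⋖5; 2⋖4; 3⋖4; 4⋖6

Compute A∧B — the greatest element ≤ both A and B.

Answer: NO MEET EXISTS

Work:
Lower bounds of A=2 and B=5: {0,1}
  maximal lower bounds 0 and 1 are incomparable: neither 0⊑1 nor 1⊑0
→ no greatest lower bound exists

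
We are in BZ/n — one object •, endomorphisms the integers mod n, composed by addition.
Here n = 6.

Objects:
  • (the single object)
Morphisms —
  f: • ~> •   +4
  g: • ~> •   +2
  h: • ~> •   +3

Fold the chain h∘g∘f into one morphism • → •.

Answer: +3

Work:
  0 +4≡4 +2≡0 +3≡3  (mod 6)
result: +3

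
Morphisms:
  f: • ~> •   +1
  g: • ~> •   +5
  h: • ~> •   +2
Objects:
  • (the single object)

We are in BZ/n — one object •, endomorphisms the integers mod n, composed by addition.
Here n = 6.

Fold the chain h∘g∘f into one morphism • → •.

Answer: +2

Trace:
  0 +1≡1 +5≡0 +2≡2  (mod 6)
result: +2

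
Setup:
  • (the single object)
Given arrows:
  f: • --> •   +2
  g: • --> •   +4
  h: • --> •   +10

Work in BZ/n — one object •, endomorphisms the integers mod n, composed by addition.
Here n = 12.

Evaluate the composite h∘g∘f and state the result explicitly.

Answer: +4

Derivation:
  0 +2≡2 +4≡6 +10≡4  (mod 12)
⟦path⟧: +4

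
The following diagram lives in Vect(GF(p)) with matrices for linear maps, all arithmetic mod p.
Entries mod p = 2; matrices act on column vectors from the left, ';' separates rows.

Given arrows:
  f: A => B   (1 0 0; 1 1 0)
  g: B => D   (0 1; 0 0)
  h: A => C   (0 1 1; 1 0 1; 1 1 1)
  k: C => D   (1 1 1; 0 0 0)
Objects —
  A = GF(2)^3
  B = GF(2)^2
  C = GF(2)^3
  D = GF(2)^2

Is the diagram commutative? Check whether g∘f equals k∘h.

Answer: DOES NOT COMMUTE

Trace:
Path 1 = f;g:
  e0=⟨1,0,0⟩ f=>⟨1,1⟩ g=>⟨1,0⟩
  e1=⟨0,1,0⟩ f=>⟨0,1⟩ g=>⟨1,0⟩
  e2=⟨0,0,1⟩ f=>⟨0,0⟩ g=>⟨0,0⟩
  ⟦path⟧₁ = (1 1 0; 0 0 0)
Path 2 = h;k:
  e0=⟨1,0,0⟩ h=>⟨0,1,1⟩ k=>⟨0,0⟩
  e1=⟨0,1,0⟩ h=>⟨1,0,1⟩ k=>⟨0,0⟩
  e2=⟨0,0,1⟩ h=>⟨1,1,1⟩ k=>⟨1,0⟩
  ⟦path⟧₂ = (0 0 1; 0 0 0)
Equal? NO — does not commute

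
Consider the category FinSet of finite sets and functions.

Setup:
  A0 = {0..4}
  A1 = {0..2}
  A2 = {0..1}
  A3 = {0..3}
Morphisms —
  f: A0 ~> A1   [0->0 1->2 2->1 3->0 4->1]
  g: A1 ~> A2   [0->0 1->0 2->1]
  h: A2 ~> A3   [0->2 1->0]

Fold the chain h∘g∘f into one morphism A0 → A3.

Answer: [0->2 1->0 2->2 3->2 4->2]

Trace:
  0 f~>0 g~>0 h~>2
  1 f~>2 g~>1 h~>0
  2 f~>1 g~>0 h~>2
  3 f~>0 g~>0 h~>2
  4 f~>1 g~>0 h~>2
⟦path⟧: [0->2 1->0 2->2 3->2 4->2]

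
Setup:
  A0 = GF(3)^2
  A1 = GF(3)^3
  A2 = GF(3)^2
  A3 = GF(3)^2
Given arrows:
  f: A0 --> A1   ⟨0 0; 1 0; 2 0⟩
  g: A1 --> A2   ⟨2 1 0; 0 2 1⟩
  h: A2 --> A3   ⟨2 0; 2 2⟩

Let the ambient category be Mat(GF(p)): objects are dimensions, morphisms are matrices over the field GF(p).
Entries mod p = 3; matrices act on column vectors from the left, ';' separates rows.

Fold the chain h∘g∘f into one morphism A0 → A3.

Answer: ⟨2 0; 1 0⟩

Derivation:
  e0=⟨1,0⟩ f-->⟨0,1,2⟩ g-->⟨1,1⟩ h-->⟨2,1⟩
  e1=⟨0,1⟩ f-->⟨0,0,0⟩ g-->⟨0,0⟩ h-->⟨0,0⟩
⟦path⟧: ⟨2 0; 1 0⟩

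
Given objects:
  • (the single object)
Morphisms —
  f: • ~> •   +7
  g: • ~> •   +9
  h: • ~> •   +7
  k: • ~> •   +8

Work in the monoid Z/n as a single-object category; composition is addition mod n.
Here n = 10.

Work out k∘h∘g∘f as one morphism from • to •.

  0 +7≡7 +9≡6 +7≡3 +8≡1  (mod 10)
⟦path⟧: +1

Answer: +1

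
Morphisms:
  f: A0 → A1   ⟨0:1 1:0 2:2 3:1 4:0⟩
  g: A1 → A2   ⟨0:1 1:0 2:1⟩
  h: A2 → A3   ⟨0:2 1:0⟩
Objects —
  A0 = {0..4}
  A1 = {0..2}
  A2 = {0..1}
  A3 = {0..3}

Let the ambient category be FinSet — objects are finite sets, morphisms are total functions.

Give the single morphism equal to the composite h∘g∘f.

  0 f→1 g→0 h→2
  1 f→0 g→1 h→0
  2 f→2 g→1 h→0
  3 f→1 g→0 h→2
  4 f→0 g→1 h→0
⟦path⟧: ⟨0:2 1:0 2:0 3:2 4:0⟩

Answer: ⟨0:2 1:0 2:0 3:2 4:0⟩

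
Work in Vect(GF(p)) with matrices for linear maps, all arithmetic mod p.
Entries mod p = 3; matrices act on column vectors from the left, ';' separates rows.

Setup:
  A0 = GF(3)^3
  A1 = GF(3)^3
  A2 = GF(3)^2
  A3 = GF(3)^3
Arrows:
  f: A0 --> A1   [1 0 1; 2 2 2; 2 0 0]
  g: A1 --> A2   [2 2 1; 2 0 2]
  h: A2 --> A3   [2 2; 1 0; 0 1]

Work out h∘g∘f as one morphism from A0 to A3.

Answer: [1 2 1; 2 1 0; 0 0 2]

Derivation:
  e0=(1,0,0) f-->(1,2,2) g-->(2,0) h-->(1,2,0)
  e1=(0,1,0) f-->(0,2,0) g-->(1,0) h-->(2,1,0)
  e2=(0,0,1) f-->(1,2,0) g-->(0,2) h-->(1,0,2)
result: [1 2 1; 2 1 0; 0 0 2]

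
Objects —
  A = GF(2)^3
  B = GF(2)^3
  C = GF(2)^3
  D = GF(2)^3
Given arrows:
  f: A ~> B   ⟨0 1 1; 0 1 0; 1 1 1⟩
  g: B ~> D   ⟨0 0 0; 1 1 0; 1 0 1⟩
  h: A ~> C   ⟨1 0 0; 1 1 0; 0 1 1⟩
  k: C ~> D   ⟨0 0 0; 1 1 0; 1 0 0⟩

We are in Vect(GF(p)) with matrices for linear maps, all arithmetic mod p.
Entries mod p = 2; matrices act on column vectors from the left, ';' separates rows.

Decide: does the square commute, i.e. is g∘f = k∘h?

Answer: DOES NOT COMMUTE

Work:
1) trace f;g:
  e0=(1,0,0) f~>(0,0,1) g~>(0,0,1)
  e1=(0,1,0) f~>(1,1,1) g~>(0,0,0)
  e2=(0,0,1) f~>(1,0,1) g~>(0,1,0)
  result₁ = ⟨0 0 0; 0 0 1; 1 0 0⟩
2) trace h;k:
  e0=(1,0,0) h~>(1,1,0) k~>(0,0,1)
  e1=(0,1,0) h~>(0,1,1) k~>(0,1,0)
  e2=(0,0,1) h~>(0,0,1) k~>(0,0,0)
  result₂ = ⟨0 0 0; 0 1 0; 1 0 0⟩
Equal? NO — does not commute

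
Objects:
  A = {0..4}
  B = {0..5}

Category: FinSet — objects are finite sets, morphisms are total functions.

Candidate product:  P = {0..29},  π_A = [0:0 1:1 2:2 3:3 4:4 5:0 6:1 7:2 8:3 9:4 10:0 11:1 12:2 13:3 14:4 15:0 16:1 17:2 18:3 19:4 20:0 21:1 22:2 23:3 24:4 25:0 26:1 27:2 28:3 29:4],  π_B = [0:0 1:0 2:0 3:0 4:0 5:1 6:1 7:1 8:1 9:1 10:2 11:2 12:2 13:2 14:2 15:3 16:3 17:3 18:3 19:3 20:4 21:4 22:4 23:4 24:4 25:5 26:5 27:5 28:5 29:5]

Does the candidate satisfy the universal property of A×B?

Answer: VALID PRODUCT

Derivation:
|A|·|B| = 5·6 = 30;  |P| = 30
Check the pairing map k ↦ (π_A(k), π_B(k)):
  0 : (0,0)
  1 : (1,0)
  2 : (2,0)
  3 : (3,0)
  4 : (4,0)
  5 : (0,1)
  6 : (1,1)
  7 : (2,1)
  8 : (3,1)
  9 : (4,1)
  10 : (0,2)
  11 : (1,2)
  12 : (2,2)
  13 : (3,2)
  14 : (4,2)
  15 : (0,3)
  16 : (1,3)
  17 : (2,3)
  18 : (3,3)
  19 : (4,3)
  20 : (0,4)
  21 : (1,4)
  22 : (2,4)
  23 : (3,4)
  24 : (4,4)
  25 : (0,5)
  26 : (1,5)
  27 : (2,5)
  28 : (3,5)
  29 : (4,5)
distinct pairs in image: 30 / 30 needed
  → bijection onto A×B; projections well-typed.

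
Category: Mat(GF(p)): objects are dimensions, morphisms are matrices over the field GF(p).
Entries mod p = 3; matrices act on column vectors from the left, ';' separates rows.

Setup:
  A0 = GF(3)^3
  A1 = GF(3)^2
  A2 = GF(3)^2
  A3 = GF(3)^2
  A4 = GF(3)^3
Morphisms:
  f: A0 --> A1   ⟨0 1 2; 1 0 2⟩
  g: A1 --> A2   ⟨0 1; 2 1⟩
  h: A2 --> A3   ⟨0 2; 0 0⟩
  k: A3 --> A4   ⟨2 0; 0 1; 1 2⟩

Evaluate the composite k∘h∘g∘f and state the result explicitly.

Answer: ⟨1 2 0; 0 0 0; 2 1 0⟩

Work:
  e0=⟨1,0,0⟩ f-->⟨0,1⟩ g-->⟨1,1⟩ h-->⟨2,0⟩ k-->⟨1,0,2⟩
  e1=⟨0,1,0⟩ f-->⟨1,0⟩ g-->⟨0,2⟩ h-->⟨1,0⟩ k-->⟨2,0,1⟩
  e2=⟨0,0,1⟩ f-->⟨2,2⟩ g-->⟨2,0⟩ h-->⟨0,0⟩ k-->⟨0,0,0⟩
result: ⟨1 2 0; 0 0 0; 2 1 0⟩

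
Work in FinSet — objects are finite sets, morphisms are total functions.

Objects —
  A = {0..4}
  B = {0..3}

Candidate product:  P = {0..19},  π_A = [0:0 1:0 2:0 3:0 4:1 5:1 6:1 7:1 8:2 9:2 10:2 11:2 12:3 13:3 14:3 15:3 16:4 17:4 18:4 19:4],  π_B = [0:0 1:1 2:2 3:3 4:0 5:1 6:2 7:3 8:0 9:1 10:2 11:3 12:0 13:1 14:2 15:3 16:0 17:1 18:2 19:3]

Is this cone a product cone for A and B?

|A|·|B| = 5·4 = 20;  |P| = 20
Check the pairing map k ↦ (π_A(k), π_B(k)):
  0 : (0,0)
  1 : (0,1)
  2 : (0,2)
  3 : (0,3)
  4 : (1,0)
  5 : (1,1)
  6 : (1,2)
  7 : (1,3)
  8 : (2,0)
  9 : (2,1)
  10 : (2,2)
  11 : (2,3)
  12 : (3,0)
  13 : (3,1)
  14 : (3,2)
  15 : (3,3)
  16 : (4,0)
  17 : (4,1)
  18 : (4,2)
  19 : (4,3)
distinct pairs in image: 20 / 20 needed
  → bijection onto A×B; projections well-typed.

Answer: VALID PRODUCT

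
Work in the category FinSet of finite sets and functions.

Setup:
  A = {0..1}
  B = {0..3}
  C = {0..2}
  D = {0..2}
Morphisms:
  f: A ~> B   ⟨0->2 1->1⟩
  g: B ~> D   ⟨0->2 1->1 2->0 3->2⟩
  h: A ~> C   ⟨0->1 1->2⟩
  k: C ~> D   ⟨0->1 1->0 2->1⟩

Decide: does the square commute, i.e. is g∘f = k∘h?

Answer: COMMUTES

Work:
Path 1 = f;g:
  0 f~>2 g~>0
  1 f~>1 g~>1
  composite₁ = ⟨0->0 1->1⟩
Path 2 = h;k:
  0 h~>1 k~>0
  1 h~>2 k~>1
  composite₂ = ⟨0->0 1->1⟩
Equal? equal; square commutes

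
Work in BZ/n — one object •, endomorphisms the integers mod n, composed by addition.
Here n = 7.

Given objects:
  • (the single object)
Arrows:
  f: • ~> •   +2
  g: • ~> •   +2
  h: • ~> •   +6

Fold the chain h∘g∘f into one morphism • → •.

Answer: +3

Trace:
  0 +2≡2 +2≡4 +6≡3  (mod 7)
result: +3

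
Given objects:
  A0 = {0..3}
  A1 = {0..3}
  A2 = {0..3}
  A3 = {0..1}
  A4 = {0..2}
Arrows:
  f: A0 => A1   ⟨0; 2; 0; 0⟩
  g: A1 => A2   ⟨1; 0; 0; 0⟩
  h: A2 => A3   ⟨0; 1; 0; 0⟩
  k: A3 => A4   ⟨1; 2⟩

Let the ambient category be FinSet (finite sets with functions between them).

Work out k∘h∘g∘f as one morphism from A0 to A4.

Answer: ⟨2; 1; 2; 2⟩

Derivation:
  0 f=>0 g=>1 h=>1 k=>2
  1 f=>2 g=>0 h=>0 k=>1
  2 f=>0 g=>1 h=>1 k=>2
  3 f=>0 g=>1 h=>1 k=>2
⟦path⟧: ⟨2; 1; 2; 2⟩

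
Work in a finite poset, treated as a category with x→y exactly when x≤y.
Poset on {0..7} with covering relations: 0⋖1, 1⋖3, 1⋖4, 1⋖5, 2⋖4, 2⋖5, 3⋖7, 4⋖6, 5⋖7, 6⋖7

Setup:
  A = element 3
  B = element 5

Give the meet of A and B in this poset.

Answer: A∧B = 1

Work:
Common predecessors of 3,5: {0,1}
  0 ⊑ 1
  1 ⊑ 1
glb = 1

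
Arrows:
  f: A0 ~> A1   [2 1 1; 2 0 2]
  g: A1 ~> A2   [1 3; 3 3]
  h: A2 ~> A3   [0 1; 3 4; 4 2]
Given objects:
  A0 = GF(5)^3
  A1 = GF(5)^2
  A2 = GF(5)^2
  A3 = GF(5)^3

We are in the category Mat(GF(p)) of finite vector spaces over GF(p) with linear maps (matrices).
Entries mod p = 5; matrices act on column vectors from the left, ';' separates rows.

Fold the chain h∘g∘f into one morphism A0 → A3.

  e0=⟨1,0,0⟩ f~>⟨2,2⟩ g~>⟨3,2⟩ h~>⟨2,2,1⟩
  e1=⟨0,1,0⟩ f~>⟨1,0⟩ g~>⟨1,3⟩ h~>⟨3,0,0⟩
  e2=⟨0,0,1⟩ f~>⟨1,2⟩ g~>⟨2,4⟩ h~>⟨4,2,1⟩
result: [2 3 4; 2 0 2; 1 0 1]

Answer: [2 3 4; 2 0 2; 1 0 1]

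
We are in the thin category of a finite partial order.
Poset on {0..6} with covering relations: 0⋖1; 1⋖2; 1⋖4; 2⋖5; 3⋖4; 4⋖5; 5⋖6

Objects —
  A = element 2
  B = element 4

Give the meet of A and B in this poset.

Answer: A∧B = 1

Work:
Lower bounds of A=2 and B=4: {0,1}
  0 ≤ 1
  1 ≤ 1
glb = 1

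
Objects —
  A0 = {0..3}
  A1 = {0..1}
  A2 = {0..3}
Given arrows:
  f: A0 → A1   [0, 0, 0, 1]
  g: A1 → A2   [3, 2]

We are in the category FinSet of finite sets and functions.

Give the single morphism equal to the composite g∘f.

Answer: [3, 3, 3, 2]

Derivation:
  0 f→0 g→3
  1 f→0 g→3
  2 f→0 g→3
  3 f→1 g→2
composite: [3, 3, 3, 2]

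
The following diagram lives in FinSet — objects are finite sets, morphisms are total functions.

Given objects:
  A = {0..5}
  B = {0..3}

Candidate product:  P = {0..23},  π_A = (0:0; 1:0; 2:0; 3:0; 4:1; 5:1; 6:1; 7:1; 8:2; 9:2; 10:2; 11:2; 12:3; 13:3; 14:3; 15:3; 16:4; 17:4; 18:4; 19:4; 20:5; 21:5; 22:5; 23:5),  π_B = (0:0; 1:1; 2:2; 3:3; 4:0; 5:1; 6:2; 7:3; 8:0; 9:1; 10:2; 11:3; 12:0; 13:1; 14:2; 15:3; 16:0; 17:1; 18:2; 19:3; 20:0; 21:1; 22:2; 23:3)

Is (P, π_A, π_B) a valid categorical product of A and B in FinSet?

Answer: VALID PRODUCT

Derivation:
|A|·|B| = 6·4 = 24;  |P| = 24
Check the pairing map k ↦ (π_A(k), π_B(k)):
  0 : (0,0)
  1 : (0,1)
  2 : (0,2)
  3 : (0,3)
  4 : (1,0)
  5 : (1,1)
  6 : (1,2)
  7 : (1,3)
  8 : (2,0)
  9 : (2,1)
  10 : (2,2)
  11 : (2,3)
  12 : (3,0)
  13 : (3,1)
  14 : (3,2)
  15 : (3,3)
  16 : (4,0)
  17 : (4,1)
  18 : (4,2)
  19 : (4,3)
  20 : (5,0)
  21 : (5,1)
  22 : (5,2)
  23 : (5,3)
distinct pairs in image: 24 / 24 needed
  → bijection onto A×B; projections well-typed.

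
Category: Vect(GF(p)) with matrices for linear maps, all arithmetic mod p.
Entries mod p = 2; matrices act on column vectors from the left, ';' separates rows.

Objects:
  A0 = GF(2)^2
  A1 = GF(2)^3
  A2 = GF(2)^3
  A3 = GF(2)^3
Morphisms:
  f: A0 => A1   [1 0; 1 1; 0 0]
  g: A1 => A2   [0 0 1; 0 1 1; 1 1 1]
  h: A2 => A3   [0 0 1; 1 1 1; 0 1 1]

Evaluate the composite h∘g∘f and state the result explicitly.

  e0=[1,0] f=>[1,1,0] g=>[0,1,0] h=>[0,1,1]
  e1=[0,1] f=>[0,1,0] g=>[0,1,1] h=>[1,0,0]
composite: [0 1; 1 0; 1 0]

Answer: [0 1; 1 0; 1 0]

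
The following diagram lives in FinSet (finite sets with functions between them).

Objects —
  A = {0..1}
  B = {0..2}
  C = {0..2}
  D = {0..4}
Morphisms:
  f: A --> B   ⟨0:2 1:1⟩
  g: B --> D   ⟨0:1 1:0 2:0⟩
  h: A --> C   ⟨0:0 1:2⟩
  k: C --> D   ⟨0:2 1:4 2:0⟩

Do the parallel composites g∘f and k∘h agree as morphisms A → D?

1) trace f;g:
  0 f-->2 g-->0
  1 f-->1 g-->0
  result₁ = ⟨0:0 1:0⟩
2) trace h;k:
  0 h-->0 k-->2
  1 h-->2 k-->0
  result₂ = ⟨0:2 1:0⟩
Equal? NO — does not commute

Answer: DOES NOT COMMUTE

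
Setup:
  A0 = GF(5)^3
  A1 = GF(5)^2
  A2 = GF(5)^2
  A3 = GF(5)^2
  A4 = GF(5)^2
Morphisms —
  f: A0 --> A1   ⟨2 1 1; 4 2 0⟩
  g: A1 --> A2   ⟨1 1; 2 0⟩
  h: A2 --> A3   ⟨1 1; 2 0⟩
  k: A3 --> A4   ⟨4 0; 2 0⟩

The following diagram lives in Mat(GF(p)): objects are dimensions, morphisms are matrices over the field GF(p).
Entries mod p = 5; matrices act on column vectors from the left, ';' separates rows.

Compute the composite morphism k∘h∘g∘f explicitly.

  e0=(1,0,0) f-->(2,4) g-->(1,4) h-->(0,2) k-->(0,0)
  e1=(0,1,0) f-->(1,2) g-->(3,2) h-->(0,1) k-->(0,0)
  e2=(0,0,1) f-->(1,0) g-->(1,2) h-->(3,2) k-->(2,1)
⟦path⟧: ⟨0 0 2; 0 0 1⟩

Answer: ⟨0 0 2; 0 0 1⟩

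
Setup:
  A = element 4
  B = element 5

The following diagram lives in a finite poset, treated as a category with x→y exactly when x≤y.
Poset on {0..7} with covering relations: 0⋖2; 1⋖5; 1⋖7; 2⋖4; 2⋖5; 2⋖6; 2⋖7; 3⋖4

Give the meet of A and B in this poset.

{x : x≤A ∧ x≤B} = {0,2}  (A=4, B=5)
  0 ≤ 2
  2 ≤ 2
glb = 2

Answer: A∧B = 2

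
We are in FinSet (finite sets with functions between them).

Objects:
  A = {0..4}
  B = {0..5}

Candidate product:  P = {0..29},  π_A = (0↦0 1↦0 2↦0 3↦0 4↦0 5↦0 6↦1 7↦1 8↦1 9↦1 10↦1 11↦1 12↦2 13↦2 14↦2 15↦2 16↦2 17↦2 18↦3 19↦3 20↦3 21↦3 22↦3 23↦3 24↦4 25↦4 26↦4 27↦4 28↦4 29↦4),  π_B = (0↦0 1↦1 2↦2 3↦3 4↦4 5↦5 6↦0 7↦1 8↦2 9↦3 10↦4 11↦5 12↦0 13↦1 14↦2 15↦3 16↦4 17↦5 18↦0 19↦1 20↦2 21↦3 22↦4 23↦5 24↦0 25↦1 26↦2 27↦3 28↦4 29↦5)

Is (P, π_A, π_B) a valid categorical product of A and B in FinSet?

|A|·|B| = 5·6 = 30;  |P| = 30
Check the pairing map k ↦ (π_A(k), π_B(k)):
  0 ↦ (0,0)
  1 ↦ (0,1)
  2 ↦ (0,2)
  3 ↦ (0,3)
  4 ↦ (0,4)
  5 ↦ (0,5)
  6 ↦ (1,0)
  7 ↦ (1,1)
  8 ↦ (1,2)
  9 ↦ (1,3)
  10 ↦ (1,4)
  11 ↦ (1,5)
  12 ↦ (2,0)
  13 ↦ (2,1)
  14 ↦ (2,2)
  15 ↦ (2,3)
  16 ↦ (2,4)
  17 ↦ (2,5)
  18 ↦ (3,0)
  19 ↦ (3,1)
  20 ↦ (3,2)
  21 ↦ (3,3)
  22 ↦ (3,4)
  23 ↦ (3,5)
  24 ↦ (4,0)
  25 ↦ (4,1)
  26 ↦ (4,2)
  27 ↦ (4,3)
  28 ↦ (4,4)
  29 ↦ (4,5)
distinct pairs in image: 30 / 30 needed
  → bijection onto A×B; projections well-typed.

Answer: VALID PRODUCT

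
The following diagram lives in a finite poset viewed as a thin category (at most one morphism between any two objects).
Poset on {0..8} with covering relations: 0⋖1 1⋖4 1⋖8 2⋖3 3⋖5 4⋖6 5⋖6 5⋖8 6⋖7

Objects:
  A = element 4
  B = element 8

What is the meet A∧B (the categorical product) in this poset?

{x : x⊑A ∧ x⊑B} = {0,1}  (A=4, B=8)
  0 ⊑ 1
  1 ⊑ 1
glb = 1

Answer: A∧B = 1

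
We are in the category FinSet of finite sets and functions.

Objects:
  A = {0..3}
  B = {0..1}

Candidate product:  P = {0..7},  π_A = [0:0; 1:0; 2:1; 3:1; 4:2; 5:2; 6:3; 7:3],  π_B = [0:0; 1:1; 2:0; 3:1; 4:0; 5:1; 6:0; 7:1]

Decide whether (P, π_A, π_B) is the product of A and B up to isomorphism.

Answer: VALID PRODUCT

Derivation:
|A|·|B| = 4·2 = 8;  |P| = 8
Check the pairing map k ↦ (π_A(k), π_B(k)):
  0 : (0,0)
  1 : (0,1)
  2 : (1,0)
  3 : (1,1)
  4 : (2,0)
  5 : (2,1)
  6 : (3,0)
  7 : (3,1)
distinct pairs in image: 8 / 8 needed
  → bijection onto A×B; projections well-typed.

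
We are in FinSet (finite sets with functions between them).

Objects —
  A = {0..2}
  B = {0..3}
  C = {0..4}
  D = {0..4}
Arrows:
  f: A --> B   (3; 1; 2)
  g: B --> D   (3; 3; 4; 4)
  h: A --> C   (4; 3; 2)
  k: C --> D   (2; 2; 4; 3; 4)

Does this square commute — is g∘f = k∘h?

Along f;g (path 1):
  0 f-->3 g-->4
  1 f-->1 g-->3
  2 f-->2 g-->4
  result₁ = (4; 3; 4)
Along h;k (path 2):
  0 h-->4 k-->4
  1 h-->3 k-->3
  2 h-->2 k-->4
  result₂ = (4; 3; 4)
Equal? YES — commutes

Answer: COMMUTES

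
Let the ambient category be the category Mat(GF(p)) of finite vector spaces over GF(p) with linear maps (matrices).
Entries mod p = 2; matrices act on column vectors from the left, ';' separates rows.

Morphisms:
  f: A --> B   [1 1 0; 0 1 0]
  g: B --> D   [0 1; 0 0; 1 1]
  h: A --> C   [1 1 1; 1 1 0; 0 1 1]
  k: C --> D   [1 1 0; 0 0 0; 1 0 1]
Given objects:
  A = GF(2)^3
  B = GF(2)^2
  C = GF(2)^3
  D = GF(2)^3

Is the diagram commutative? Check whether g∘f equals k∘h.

Answer: DOES NOT COMMUTE

Derivation:
Along f;g (path 1):
  e0=[1,0,0] f-->[1,0] g-->[0,0,1]
  e1=[0,1,0] f-->[1,1] g-->[1,0,0]
  e2=[0,0,1] f-->[0,0] g-->[0,0,0]
  ⟦path⟧₁ = [0 1 0; 0 0 0; 1 0 0]
Along h;k (path 2):
  e0=[1,0,0] h-->[1,1,0] k-->[0,0,1]
  e1=[0,1,0] h-->[1,1,1] k-->[0,0,0]
  e2=[0,0,1] h-->[1,0,1] k-->[1,0,0]
  ⟦path⟧₂ = [0 0 1; 0 0 0; 1 0 0]
Equal? distinct morphisms ✗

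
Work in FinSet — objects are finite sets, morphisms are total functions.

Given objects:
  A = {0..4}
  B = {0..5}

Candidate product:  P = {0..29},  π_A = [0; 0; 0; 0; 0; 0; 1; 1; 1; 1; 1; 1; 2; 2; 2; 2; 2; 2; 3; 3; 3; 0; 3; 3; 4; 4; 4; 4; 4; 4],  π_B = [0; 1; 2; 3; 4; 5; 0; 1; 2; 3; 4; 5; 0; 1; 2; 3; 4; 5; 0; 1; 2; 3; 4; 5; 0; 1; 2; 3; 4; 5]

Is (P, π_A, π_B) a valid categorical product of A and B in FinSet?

Answer: NOT A VALID PRODUCT — duplicate pair at indices 3,21

Work:
|A|·|B| = 5·6 = 30;  |P| = 30
Check the pairing map k ↦ (π_A(k), π_B(k)):
  0 ↦ (0,0)
  1 ↦ (0,1)
  2 ↦ (0,2)
  3 ↦ (0,3)
  4 ↦ (0,4)
  5 ↦ (0,5)
  6 ↦ (1,0)
  7 ↦ (1,1)
  8 ↦ (1,2)
  9 ↦ (1,3)
  10 ↦ (1,4)
  11 ↦ (1,5)
  12 ↦ (2,0)
  13 ↦ (2,1)
  14 ↦ (2,2)
  15 ↦ (2,3)
  16 ↦ (2,4)
  17 ↦ (2,5)
  18 ↦ (3,0)
  19 ↦ (3,1)
  20 ↦ (3,2)
  21 ↦ (0,3)  ✗ repeats pair of k=3
  22 ↦ (3,4)
  23 ↦ (3,5)
  24 ↦ (4,0)
  25 ↦ (4,1)
  26 ↦ (4,2)
  27 ↦ (4,3)
  28 ↦ (4,4)
  29 ↦ (4,5)
distinct pairs in image: 29 / 30 needed
  → (0,3) hit at k=3 and k=21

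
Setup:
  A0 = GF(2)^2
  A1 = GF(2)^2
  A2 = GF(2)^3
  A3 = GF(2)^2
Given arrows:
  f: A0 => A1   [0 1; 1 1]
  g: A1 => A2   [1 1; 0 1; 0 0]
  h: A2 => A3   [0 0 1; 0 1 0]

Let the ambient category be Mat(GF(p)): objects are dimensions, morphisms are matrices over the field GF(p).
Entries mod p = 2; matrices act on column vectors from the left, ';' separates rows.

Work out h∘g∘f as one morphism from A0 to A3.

  e0=(1,0) f=>(0,1) g=>(1,1,0) h=>(0,1)
  e1=(0,1) f=>(1,1) g=>(0,1,0) h=>(0,1)
result: [0 0; 1 1]

Answer: [0 0; 1 1]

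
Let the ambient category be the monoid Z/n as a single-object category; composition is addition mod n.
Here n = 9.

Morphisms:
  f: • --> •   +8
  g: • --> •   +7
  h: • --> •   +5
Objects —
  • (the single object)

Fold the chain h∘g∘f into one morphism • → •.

Answer: +2

Derivation:
  0 +8≡8 +7≡6 +5≡2  (mod 9)
result: +2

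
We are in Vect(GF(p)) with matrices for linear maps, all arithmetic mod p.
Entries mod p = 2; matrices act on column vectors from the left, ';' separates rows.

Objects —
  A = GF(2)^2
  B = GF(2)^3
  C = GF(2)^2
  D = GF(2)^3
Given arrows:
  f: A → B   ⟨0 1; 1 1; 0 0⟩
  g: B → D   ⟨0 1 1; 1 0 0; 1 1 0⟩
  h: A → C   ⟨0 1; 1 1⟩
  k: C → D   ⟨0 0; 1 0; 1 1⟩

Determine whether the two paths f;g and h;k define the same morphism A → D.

Along f;g (path 1):
  e0=(1,0) f→(0,1,0) g→(1,0,1)
  e1=(0,1) f→(1,1,0) g→(1,1,0)
  result₁ = ⟨1 1; 0 1; 1 0⟩
Along h;k (path 2):
  e0=(1,0) h→(0,1) k→(0,0,1)
  e1=(0,1) h→(1,1) k→(0,1,0)
  result₂ = ⟨0 0; 0 1; 1 0⟩
Equal? distinct morphisms ✗

Answer: DOES NOT COMMUTE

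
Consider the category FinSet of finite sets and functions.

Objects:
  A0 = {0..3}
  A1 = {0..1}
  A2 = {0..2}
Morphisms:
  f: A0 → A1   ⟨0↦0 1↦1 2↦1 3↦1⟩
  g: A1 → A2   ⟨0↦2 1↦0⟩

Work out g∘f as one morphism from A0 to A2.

  0 f→0 g→2
  1 f→1 g→0
  2 f→1 g→0
  3 f→1 g→0
result: ⟨0↦2 1↦0 2↦0 3↦0⟩

Answer: ⟨0↦2 1↦0 2↦0 3↦0⟩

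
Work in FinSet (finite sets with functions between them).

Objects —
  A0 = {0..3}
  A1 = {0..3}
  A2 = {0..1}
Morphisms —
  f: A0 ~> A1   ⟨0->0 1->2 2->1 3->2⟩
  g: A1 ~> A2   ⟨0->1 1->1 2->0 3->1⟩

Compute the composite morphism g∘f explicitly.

Answer: ⟨0->1 1->0 2->1 3->0⟩

Work:
  0 f~>0 g~>1
  1 f~>2 g~>0
  2 f~>1 g~>1
  3 f~>2 g~>0
composite: ⟨0->1 1->0 2->1 3->0⟩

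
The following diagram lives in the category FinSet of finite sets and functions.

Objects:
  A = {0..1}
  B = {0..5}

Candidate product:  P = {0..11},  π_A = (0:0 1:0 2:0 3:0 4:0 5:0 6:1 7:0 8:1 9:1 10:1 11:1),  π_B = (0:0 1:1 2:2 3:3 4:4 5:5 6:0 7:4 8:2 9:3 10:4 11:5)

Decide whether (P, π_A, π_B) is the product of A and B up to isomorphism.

|A|·|B| = 2·6 = 12;  |P| = 12
Check the pairing map k ↦ (π_A(k), π_B(k)):
  0 : (0,0)
  1 : (0,1)
  2 : (0,2)
  3 : (0,3)
  4 : (0,4)
  5 : (0,5)
  6 : (1,0)
  7 : (0,4)  ✗ repeats pair of k=4
  8 : (1,2)
  9 : (1,3)
  10 : (1,4)
  11 : (1,5)
distinct pairs in image: 11 / 12 needed
  → (0,4) hit at k=4 and k=7

Answer: NOT A VALID PRODUCT — duplicate pair at indices 4,7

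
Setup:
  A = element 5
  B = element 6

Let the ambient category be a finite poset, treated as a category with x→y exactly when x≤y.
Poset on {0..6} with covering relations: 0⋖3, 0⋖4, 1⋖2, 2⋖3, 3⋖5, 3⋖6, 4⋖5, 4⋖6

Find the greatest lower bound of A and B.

Answer: NO MEET EXISTS

Trace:
Lower bounds of A=5 and B=6: {0,1,2,3,4}
  maximal lower bounds 3 and 4 are incomparable: neither 3⊑4 nor 4⊑3
→ no greatest lower bound exists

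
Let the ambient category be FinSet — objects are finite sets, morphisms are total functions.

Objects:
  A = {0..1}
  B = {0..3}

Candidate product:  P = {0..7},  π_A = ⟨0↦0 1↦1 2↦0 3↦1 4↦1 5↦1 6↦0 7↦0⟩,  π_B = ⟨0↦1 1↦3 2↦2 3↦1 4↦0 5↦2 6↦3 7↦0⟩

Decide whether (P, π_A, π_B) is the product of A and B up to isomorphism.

|A|·|B| = 2·4 = 8;  |P| = 8
Check the pairing map k ↦ (π_A(k), π_B(k)):
  0 ↦ (0,1)
  1 ↦ (1,3)
  2 ↦ (0,2)
  3 ↦ (1,1)
  4 ↦ (1,0)
  5 ↦ (1,2)
  6 ↦ (0,3)
  7 ↦ (0,0)
distinct pairs in image: 8 / 8 needed
  → bijection onto A×B; projections well-typed.

Answer: VALID PRODUCT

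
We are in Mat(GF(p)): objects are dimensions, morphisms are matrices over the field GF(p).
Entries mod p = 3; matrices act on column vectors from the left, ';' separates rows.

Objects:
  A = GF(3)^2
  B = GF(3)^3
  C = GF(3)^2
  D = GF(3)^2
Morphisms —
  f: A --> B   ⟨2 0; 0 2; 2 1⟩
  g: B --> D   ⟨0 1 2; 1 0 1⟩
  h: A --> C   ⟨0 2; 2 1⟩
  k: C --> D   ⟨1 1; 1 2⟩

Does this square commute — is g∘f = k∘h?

Path 1 = f;g:
  e0=⟨1,0⟩ f-->⟨2,0,2⟩ g-->⟨1,1⟩
  e1=⟨0,1⟩ f-->⟨0,2,1⟩ g-->⟨1,1⟩
  composite₁ = ⟨1 1; 1 1⟩
Path 2 = h;k:
  e0=⟨1,0⟩ h-->⟨0,2⟩ k-->⟨2,1⟩
  e1=⟨0,1⟩ h-->⟨2,1⟩ k-->⟨0,1⟩
  composite₂ = ⟨2 0; 1 1⟩
Equal? NO — does not commute

Answer: DOES NOT COMMUTE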